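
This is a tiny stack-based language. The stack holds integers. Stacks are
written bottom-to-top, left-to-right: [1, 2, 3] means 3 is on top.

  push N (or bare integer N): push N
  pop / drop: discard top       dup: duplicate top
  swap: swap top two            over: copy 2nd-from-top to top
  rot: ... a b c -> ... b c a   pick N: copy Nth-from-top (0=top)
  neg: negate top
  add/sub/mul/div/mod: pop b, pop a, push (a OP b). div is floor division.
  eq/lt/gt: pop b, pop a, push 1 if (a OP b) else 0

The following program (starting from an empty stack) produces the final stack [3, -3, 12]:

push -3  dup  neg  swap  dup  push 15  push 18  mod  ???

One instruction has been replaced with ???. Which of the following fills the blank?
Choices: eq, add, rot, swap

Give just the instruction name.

Stack before ???: [3, -3, -3, 15]
Stack after ???:  [3, -3, 12]
Checking each choice:
  eq: produces [3, -3, 0]
  add: MATCH
  rot: produces [3, -3, 15, -3]
  swap: produces [3, -3, 15, -3]


Answer: add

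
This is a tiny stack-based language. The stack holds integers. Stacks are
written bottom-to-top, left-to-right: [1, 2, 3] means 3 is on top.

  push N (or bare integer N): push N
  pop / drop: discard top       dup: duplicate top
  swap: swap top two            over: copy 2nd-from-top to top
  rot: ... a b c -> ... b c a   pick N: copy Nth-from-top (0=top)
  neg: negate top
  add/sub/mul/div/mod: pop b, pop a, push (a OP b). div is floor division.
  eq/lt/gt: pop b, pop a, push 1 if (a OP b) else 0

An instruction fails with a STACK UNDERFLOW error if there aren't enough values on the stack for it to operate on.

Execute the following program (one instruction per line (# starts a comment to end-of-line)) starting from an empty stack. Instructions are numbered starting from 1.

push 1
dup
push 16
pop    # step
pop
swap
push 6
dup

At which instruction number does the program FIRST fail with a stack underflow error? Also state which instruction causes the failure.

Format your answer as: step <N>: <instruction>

Step 1 ('push 1'): stack = [1], depth = 1
Step 2 ('dup'): stack = [1, 1], depth = 2
Step 3 ('push 16'): stack = [1, 1, 16], depth = 3
Step 4 ('pop'): stack = [1, 1], depth = 2
Step 5 ('pop'): stack = [1], depth = 1
Step 6 ('swap'): needs 2 value(s) but depth is 1 — STACK UNDERFLOW

Answer: step 6: swap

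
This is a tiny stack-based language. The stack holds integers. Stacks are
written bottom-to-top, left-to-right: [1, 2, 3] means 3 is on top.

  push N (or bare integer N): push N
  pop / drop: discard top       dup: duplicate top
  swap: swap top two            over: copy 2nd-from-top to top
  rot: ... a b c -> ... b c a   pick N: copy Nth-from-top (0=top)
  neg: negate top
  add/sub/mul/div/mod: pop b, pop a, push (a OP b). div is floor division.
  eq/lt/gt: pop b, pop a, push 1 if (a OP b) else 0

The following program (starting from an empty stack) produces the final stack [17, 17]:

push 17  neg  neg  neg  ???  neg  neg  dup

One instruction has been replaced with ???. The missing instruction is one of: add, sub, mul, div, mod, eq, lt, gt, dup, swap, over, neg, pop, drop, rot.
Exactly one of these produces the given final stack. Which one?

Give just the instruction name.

Stack before ???: [-17]
Stack after ???:  [17]
The instruction that transforms [-17] -> [17] is: neg

Answer: neg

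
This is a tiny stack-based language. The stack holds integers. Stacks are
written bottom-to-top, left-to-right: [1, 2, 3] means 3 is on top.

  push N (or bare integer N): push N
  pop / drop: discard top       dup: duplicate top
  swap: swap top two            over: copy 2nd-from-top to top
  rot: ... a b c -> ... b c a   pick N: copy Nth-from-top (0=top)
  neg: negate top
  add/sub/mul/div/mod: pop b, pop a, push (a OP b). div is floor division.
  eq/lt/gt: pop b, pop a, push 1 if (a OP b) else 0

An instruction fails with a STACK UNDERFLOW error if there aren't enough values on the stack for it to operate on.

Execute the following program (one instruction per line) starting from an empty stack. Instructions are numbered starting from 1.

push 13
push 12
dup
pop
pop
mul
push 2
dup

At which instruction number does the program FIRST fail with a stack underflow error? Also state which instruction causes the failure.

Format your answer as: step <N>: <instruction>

Answer: step 6: mul

Derivation:
Step 1 ('push 13'): stack = [13], depth = 1
Step 2 ('push 12'): stack = [13, 12], depth = 2
Step 3 ('dup'): stack = [13, 12, 12], depth = 3
Step 4 ('pop'): stack = [13, 12], depth = 2
Step 5 ('pop'): stack = [13], depth = 1
Step 6 ('mul'): needs 2 value(s) but depth is 1 — STACK UNDERFLOW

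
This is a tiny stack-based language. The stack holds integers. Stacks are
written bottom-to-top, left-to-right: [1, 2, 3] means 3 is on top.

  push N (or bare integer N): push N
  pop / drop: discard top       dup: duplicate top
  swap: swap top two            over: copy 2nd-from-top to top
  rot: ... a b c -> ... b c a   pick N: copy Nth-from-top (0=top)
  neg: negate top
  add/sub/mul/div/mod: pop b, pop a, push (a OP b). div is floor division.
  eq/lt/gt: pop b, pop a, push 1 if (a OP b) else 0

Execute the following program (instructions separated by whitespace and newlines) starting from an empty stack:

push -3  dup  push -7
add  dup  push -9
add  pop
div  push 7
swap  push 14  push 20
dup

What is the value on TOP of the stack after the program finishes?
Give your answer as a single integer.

After 'push -3': [-3]
After 'dup': [-3, -3]
After 'push -7': [-3, -3, -7]
After 'add': [-3, -10]
After 'dup': [-3, -10, -10]
After 'push -9': [-3, -10, -10, -9]
After 'add': [-3, -10, -19]
After 'pop': [-3, -10]
After 'div': [0]
After 'push 7': [0, 7]
After 'swap': [7, 0]
After 'push 14': [7, 0, 14]
After 'push 20': [7, 0, 14, 20]
After 'dup': [7, 0, 14, 20, 20]

Answer: 20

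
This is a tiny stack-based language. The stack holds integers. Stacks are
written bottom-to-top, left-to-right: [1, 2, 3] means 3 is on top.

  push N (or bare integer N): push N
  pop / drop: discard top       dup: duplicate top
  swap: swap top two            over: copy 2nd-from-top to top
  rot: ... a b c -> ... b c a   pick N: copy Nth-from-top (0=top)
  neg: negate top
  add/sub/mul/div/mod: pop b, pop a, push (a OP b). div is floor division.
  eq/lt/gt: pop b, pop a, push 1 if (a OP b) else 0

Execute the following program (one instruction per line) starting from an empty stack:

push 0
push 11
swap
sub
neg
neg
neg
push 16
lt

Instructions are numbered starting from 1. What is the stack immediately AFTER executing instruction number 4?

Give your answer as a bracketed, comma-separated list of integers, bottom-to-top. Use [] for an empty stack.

Answer: [11]

Derivation:
Step 1 ('push 0'): [0]
Step 2 ('push 11'): [0, 11]
Step 3 ('swap'): [11, 0]
Step 4 ('sub'): [11]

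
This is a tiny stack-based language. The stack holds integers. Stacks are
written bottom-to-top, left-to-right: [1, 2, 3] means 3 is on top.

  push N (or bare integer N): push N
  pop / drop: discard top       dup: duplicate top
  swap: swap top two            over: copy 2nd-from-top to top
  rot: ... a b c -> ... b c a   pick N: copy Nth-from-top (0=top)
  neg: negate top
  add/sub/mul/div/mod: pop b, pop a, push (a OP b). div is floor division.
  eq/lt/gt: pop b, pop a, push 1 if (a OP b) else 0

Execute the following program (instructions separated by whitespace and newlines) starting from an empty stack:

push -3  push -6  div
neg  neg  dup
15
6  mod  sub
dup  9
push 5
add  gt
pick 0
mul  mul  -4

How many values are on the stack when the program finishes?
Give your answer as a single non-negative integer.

Answer: 3

Derivation:
After 'push -3': stack = [-3] (depth 1)
After 'push -6': stack = [-3, -6] (depth 2)
After 'div': stack = [0] (depth 1)
After 'neg': stack = [0] (depth 1)
After 'neg': stack = [0] (depth 1)
After 'dup': stack = [0, 0] (depth 2)
After 'push 15': stack = [0, 0, 15] (depth 3)
After 'push 6': stack = [0, 0, 15, 6] (depth 4)
After 'mod': stack = [0, 0, 3] (depth 3)
After 'sub': stack = [0, -3] (depth 2)
After 'dup': stack = [0, -3, -3] (depth 3)
After 'push 9': stack = [0, -3, -3, 9] (depth 4)
After 'push 5': stack = [0, -3, -3, 9, 5] (depth 5)
After 'add': stack = [0, -3, -3, 14] (depth 4)
After 'gt': stack = [0, -3, 0] (depth 3)
After 'pick 0': stack = [0, -3, 0, 0] (depth 4)
After 'mul': stack = [0, -3, 0] (depth 3)
After 'mul': stack = [0, 0] (depth 2)
After 'push -4': stack = [0, 0, -4] (depth 3)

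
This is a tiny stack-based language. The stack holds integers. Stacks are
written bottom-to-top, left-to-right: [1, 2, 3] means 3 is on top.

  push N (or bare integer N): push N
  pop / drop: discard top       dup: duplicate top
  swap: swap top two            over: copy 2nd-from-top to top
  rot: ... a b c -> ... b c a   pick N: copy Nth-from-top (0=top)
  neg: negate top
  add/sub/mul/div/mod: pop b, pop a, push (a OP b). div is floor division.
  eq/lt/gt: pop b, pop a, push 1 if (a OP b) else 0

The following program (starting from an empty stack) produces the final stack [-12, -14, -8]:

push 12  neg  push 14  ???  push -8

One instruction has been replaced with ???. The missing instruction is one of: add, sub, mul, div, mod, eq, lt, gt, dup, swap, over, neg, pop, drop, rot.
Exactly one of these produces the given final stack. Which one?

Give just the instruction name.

Answer: neg

Derivation:
Stack before ???: [-12, 14]
Stack after ???:  [-12, -14]
The instruction that transforms [-12, 14] -> [-12, -14] is: neg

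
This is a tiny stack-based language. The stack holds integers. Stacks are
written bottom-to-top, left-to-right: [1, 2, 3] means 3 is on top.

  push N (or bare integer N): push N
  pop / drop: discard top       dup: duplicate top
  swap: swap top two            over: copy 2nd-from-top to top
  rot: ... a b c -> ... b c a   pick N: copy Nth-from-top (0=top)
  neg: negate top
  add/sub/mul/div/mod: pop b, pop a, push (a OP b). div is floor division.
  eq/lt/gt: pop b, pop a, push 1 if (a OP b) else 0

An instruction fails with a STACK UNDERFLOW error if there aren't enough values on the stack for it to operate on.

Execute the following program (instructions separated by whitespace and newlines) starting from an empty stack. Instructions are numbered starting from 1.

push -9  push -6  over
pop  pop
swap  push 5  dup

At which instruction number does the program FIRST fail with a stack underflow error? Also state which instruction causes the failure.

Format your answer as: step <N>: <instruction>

Step 1 ('push -9'): stack = [-9], depth = 1
Step 2 ('push -6'): stack = [-9, -6], depth = 2
Step 3 ('over'): stack = [-9, -6, -9], depth = 3
Step 4 ('pop'): stack = [-9, -6], depth = 2
Step 5 ('pop'): stack = [-9], depth = 1
Step 6 ('swap'): needs 2 value(s) but depth is 1 — STACK UNDERFLOW

Answer: step 6: swap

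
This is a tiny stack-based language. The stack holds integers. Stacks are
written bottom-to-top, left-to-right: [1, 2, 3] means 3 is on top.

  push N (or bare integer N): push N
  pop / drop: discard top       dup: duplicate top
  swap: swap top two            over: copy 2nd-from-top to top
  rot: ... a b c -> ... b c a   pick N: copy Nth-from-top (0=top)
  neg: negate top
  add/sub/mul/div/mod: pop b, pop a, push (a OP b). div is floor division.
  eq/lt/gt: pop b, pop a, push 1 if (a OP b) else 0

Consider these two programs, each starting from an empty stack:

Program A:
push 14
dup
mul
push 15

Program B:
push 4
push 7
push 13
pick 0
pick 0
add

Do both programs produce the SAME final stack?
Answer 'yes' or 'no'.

Program A trace:
  After 'push 14': [14]
  After 'dup': [14, 14]
  After 'mul': [196]
  After 'push 15': [196, 15]
Program A final stack: [196, 15]

Program B trace:
  After 'push 4': [4]
  After 'push 7': [4, 7]
  After 'push 13': [4, 7, 13]
  After 'pick 0': [4, 7, 13, 13]
  After 'pick 0': [4, 7, 13, 13, 13]
  After 'add': [4, 7, 13, 26]
Program B final stack: [4, 7, 13, 26]
Same: no

Answer: no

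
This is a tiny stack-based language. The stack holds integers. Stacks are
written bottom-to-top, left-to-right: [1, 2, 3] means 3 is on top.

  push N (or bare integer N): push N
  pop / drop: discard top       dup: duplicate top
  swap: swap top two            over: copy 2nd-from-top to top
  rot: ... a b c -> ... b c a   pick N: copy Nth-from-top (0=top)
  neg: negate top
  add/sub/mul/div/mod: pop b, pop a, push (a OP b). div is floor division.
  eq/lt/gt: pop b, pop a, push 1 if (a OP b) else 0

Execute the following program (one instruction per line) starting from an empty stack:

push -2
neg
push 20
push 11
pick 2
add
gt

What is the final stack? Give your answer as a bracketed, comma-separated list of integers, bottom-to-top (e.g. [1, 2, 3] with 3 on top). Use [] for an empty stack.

Answer: [2, 1]

Derivation:
After 'push -2': [-2]
After 'neg': [2]
After 'push 20': [2, 20]
After 'push 11': [2, 20, 11]
After 'pick 2': [2, 20, 11, 2]
After 'add': [2, 20, 13]
After 'gt': [2, 1]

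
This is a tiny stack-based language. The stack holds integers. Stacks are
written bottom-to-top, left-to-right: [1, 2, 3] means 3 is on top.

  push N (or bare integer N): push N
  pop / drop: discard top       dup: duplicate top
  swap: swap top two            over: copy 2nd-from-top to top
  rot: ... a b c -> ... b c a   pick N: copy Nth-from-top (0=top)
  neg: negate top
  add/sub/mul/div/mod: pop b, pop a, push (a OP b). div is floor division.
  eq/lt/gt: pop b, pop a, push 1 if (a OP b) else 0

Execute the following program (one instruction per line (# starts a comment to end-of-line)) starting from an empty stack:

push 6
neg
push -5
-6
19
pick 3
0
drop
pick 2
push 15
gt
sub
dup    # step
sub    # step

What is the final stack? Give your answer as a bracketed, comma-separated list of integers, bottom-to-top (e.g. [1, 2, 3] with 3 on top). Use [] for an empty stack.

After 'push 6': [6]
After 'neg': [-6]
After 'push -5': [-6, -5]
After 'push -6': [-6, -5, -6]
After 'push 19': [-6, -5, -6, 19]
After 'pick 3': [-6, -5, -6, 19, -6]
After 'push 0': [-6, -5, -6, 19, -6, 0]
After 'drop': [-6, -5, -6, 19, -6]
After 'pick 2': [-6, -5, -6, 19, -6, -6]
After 'push 15': [-6, -5, -6, 19, -6, -6, 15]
After 'gt': [-6, -5, -6, 19, -6, 0]
After 'sub': [-6, -5, -6, 19, -6]
After 'dup': [-6, -5, -6, 19, -6, -6]
After 'sub': [-6, -5, -6, 19, 0]

Answer: [-6, -5, -6, 19, 0]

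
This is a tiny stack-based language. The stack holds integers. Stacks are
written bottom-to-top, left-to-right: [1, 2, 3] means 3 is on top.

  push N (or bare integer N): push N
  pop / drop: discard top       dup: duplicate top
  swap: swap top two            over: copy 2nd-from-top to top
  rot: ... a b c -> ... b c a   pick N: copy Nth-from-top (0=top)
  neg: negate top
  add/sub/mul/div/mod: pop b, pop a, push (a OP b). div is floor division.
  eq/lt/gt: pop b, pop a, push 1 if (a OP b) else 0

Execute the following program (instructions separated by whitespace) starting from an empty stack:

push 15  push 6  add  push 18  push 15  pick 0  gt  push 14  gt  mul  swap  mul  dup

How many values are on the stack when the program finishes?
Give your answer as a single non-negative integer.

Answer: 2

Derivation:
After 'push 15': stack = [15] (depth 1)
After 'push 6': stack = [15, 6] (depth 2)
After 'add': stack = [21] (depth 1)
After 'push 18': stack = [21, 18] (depth 2)
After 'push 15': stack = [21, 18, 15] (depth 3)
After 'pick 0': stack = [21, 18, 15, 15] (depth 4)
After 'gt': stack = [21, 18, 0] (depth 3)
After 'push 14': stack = [21, 18, 0, 14] (depth 4)
After 'gt': stack = [21, 18, 0] (depth 3)
After 'mul': stack = [21, 0] (depth 2)
After 'swap': stack = [0, 21] (depth 2)
After 'mul': stack = [0] (depth 1)
After 'dup': stack = [0, 0] (depth 2)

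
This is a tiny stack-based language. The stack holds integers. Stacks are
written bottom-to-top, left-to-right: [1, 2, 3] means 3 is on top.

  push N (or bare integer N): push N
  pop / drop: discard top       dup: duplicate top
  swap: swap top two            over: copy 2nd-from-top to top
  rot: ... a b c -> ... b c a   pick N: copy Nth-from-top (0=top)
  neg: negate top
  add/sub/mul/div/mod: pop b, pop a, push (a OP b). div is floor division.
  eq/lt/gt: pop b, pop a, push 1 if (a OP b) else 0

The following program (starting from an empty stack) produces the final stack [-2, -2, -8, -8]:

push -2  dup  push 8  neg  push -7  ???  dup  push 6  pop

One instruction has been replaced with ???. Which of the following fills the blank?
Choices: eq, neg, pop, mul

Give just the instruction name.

Stack before ???: [-2, -2, -8, -7]
Stack after ???:  [-2, -2, -8]
Checking each choice:
  eq: produces [-2, -2, 0, 0]
  neg: produces [-2, -2, -8, 7, 7]
  pop: MATCH
  mul: produces [-2, -2, 56, 56]


Answer: pop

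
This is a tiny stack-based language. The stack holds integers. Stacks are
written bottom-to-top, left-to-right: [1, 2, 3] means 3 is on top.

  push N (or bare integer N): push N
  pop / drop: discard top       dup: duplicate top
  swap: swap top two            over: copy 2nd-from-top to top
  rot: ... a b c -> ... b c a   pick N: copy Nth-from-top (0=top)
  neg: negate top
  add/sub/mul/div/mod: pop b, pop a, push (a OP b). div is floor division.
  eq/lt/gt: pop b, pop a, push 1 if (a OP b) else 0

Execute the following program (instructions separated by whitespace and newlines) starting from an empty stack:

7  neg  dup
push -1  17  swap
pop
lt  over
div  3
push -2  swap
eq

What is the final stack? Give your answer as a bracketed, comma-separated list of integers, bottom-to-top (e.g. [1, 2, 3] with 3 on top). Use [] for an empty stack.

Answer: [-7, -1, 0]

Derivation:
After 'push 7': [7]
After 'neg': [-7]
After 'dup': [-7, -7]
After 'push -1': [-7, -7, -1]
After 'push 17': [-7, -7, -1, 17]
After 'swap': [-7, -7, 17, -1]
After 'pop': [-7, -7, 17]
After 'lt': [-7, 1]
After 'over': [-7, 1, -7]
After 'div': [-7, -1]
After 'push 3': [-7, -1, 3]
After 'push -2': [-7, -1, 3, -2]
After 'swap': [-7, -1, -2, 3]
After 'eq': [-7, -1, 0]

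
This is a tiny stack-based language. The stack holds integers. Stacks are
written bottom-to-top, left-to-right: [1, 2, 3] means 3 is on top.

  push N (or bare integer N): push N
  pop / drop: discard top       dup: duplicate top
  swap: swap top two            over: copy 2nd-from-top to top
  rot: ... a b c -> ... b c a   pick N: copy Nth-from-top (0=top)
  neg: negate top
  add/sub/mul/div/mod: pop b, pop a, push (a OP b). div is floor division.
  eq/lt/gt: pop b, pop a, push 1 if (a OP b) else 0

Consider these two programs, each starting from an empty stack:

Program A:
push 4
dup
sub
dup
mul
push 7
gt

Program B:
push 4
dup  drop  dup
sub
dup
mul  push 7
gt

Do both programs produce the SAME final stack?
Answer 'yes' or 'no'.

Answer: yes

Derivation:
Program A trace:
  After 'push 4': [4]
  After 'dup': [4, 4]
  After 'sub': [0]
  After 'dup': [0, 0]
  After 'mul': [0]
  After 'push 7': [0, 7]
  After 'gt': [0]
Program A final stack: [0]

Program B trace:
  After 'push 4': [4]
  After 'dup': [4, 4]
  After 'drop': [4]
  After 'dup': [4, 4]
  After 'sub': [0]
  After 'dup': [0, 0]
  After 'mul': [0]
  After 'push 7': [0, 7]
  After 'gt': [0]
Program B final stack: [0]
Same: yes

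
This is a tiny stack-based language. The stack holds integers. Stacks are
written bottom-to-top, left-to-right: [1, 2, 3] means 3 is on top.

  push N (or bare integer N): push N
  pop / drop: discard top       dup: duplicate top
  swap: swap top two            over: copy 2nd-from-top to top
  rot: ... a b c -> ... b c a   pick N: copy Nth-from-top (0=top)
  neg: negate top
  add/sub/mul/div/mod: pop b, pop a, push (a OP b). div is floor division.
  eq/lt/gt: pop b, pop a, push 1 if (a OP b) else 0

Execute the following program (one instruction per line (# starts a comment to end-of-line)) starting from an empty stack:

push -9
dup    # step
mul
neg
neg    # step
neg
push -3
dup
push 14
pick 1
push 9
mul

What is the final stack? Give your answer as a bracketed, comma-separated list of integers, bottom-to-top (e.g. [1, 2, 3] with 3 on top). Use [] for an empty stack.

After 'push -9': [-9]
After 'dup': [-9, -9]
After 'mul': [81]
After 'neg': [-81]
After 'neg': [81]
After 'neg': [-81]
After 'push -3': [-81, -3]
After 'dup': [-81, -3, -3]
After 'push 14': [-81, -3, -3, 14]
After 'pick 1': [-81, -3, -3, 14, -3]
After 'push 9': [-81, -3, -3, 14, -3, 9]
After 'mul': [-81, -3, -3, 14, -27]

Answer: [-81, -3, -3, 14, -27]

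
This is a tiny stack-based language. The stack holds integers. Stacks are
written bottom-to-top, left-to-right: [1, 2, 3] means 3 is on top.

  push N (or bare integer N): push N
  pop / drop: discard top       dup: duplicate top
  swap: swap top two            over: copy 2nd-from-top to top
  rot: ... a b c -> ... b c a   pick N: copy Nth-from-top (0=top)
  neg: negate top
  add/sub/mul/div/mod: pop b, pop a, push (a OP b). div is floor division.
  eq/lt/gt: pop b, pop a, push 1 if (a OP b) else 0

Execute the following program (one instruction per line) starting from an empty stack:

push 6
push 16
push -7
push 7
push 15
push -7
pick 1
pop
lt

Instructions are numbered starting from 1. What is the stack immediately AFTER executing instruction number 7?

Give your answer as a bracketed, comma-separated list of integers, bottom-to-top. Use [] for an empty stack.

Step 1 ('push 6'): [6]
Step 2 ('push 16'): [6, 16]
Step 3 ('push -7'): [6, 16, -7]
Step 4 ('push 7'): [6, 16, -7, 7]
Step 5 ('push 15'): [6, 16, -7, 7, 15]
Step 6 ('push -7'): [6, 16, -7, 7, 15, -7]
Step 7 ('pick 1'): [6, 16, -7, 7, 15, -7, 15]

Answer: [6, 16, -7, 7, 15, -7, 15]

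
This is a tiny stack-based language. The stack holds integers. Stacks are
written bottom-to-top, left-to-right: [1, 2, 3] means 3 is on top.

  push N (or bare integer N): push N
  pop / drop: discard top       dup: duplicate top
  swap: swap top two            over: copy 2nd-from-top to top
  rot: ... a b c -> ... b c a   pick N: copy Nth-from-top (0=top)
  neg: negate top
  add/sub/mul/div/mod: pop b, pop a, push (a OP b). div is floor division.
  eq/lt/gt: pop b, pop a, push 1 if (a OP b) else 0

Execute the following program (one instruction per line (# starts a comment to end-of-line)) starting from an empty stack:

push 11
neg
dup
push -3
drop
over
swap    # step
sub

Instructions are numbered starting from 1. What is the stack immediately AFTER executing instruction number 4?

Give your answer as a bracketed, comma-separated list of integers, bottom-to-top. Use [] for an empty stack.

Answer: [-11, -11, -3]

Derivation:
Step 1 ('push 11'): [11]
Step 2 ('neg'): [-11]
Step 3 ('dup'): [-11, -11]
Step 4 ('push -3'): [-11, -11, -3]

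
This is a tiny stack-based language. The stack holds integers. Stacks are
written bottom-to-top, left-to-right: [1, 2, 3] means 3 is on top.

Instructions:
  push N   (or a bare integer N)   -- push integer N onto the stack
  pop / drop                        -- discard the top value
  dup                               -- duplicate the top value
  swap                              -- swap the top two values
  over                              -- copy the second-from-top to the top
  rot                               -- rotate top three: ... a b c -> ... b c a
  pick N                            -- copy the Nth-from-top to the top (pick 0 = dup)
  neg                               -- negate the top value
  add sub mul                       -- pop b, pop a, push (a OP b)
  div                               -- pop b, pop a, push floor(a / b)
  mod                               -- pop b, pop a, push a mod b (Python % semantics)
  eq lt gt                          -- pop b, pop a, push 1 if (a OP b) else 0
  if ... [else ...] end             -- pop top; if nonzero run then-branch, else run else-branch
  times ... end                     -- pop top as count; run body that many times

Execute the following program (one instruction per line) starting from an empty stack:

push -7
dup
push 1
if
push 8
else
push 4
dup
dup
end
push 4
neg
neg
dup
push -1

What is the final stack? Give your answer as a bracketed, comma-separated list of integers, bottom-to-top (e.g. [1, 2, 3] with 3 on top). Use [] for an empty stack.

Answer: [-7, -7, 8, 4, 4, -1]

Derivation:
After 'push -7': [-7]
After 'dup': [-7, -7]
After 'push 1': [-7, -7, 1]
After 'if': [-7, -7]
After 'push 8': [-7, -7, 8]
After 'push 4': [-7, -7, 8, 4]
After 'neg': [-7, -7, 8, -4]
After 'neg': [-7, -7, 8, 4]
After 'dup': [-7, -7, 8, 4, 4]
After 'push -1': [-7, -7, 8, 4, 4, -1]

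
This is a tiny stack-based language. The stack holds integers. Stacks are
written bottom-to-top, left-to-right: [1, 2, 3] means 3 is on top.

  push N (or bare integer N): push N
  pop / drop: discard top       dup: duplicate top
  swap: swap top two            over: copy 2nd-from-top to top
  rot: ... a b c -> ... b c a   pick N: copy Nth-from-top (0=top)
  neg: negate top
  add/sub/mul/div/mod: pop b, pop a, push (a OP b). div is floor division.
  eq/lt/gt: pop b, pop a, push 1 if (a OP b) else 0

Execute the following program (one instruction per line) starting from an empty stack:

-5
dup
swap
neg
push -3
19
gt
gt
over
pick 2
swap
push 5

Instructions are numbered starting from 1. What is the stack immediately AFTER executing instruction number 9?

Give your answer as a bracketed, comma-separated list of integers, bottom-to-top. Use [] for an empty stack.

Answer: [-5, 1, -5]

Derivation:
Step 1 ('-5'): [-5]
Step 2 ('dup'): [-5, -5]
Step 3 ('swap'): [-5, -5]
Step 4 ('neg'): [-5, 5]
Step 5 ('push -3'): [-5, 5, -3]
Step 6 ('19'): [-5, 5, -3, 19]
Step 7 ('gt'): [-5, 5, 0]
Step 8 ('gt'): [-5, 1]
Step 9 ('over'): [-5, 1, -5]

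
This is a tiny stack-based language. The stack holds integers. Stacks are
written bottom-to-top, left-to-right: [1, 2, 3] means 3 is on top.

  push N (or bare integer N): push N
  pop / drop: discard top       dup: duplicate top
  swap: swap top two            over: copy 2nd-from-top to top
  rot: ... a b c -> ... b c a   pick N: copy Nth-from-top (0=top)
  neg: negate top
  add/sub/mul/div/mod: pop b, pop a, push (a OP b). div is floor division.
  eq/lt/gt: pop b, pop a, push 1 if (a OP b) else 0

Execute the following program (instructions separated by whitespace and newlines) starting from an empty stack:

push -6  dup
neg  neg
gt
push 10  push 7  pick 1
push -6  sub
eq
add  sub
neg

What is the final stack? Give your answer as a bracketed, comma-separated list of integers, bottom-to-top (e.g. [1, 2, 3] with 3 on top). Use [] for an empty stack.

Answer: [10]

Derivation:
After 'push -6': [-6]
After 'dup': [-6, -6]
After 'neg': [-6, 6]
After 'neg': [-6, -6]
After 'gt': [0]
After 'push 10': [0, 10]
After 'push 7': [0, 10, 7]
After 'pick 1': [0, 10, 7, 10]
After 'push -6': [0, 10, 7, 10, -6]
After 'sub': [0, 10, 7, 16]
After 'eq': [0, 10, 0]
After 'add': [0, 10]
After 'sub': [-10]
After 'neg': [10]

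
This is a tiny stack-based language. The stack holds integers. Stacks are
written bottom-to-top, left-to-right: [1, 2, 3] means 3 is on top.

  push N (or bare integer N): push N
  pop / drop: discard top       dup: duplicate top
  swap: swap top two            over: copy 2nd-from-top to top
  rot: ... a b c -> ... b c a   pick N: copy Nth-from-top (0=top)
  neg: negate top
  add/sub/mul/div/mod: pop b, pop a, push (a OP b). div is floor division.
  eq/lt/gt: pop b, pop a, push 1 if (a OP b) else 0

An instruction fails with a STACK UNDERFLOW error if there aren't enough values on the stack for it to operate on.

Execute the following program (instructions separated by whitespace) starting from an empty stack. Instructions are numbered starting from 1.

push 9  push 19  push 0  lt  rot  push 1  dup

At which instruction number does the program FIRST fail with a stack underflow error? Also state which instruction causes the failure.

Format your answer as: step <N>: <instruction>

Answer: step 5: rot

Derivation:
Step 1 ('push 9'): stack = [9], depth = 1
Step 2 ('push 19'): stack = [9, 19], depth = 2
Step 3 ('push 0'): stack = [9, 19, 0], depth = 3
Step 4 ('lt'): stack = [9, 0], depth = 2
Step 5 ('rot'): needs 3 value(s) but depth is 2 — STACK UNDERFLOW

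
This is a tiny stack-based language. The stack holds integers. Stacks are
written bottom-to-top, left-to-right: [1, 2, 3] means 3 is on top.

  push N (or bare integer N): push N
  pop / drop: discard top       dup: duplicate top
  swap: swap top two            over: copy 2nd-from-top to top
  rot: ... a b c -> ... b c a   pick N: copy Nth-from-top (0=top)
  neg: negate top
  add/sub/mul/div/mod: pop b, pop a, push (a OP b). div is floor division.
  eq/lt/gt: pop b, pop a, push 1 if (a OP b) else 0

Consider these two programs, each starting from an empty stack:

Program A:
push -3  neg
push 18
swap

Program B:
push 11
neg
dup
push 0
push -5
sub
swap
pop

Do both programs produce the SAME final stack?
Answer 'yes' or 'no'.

Program A trace:
  After 'push -3': [-3]
  After 'neg': [3]
  After 'push 18': [3, 18]
  After 'swap': [18, 3]
Program A final stack: [18, 3]

Program B trace:
  After 'push 11': [11]
  After 'neg': [-11]
  After 'dup': [-11, -11]
  After 'push 0': [-11, -11, 0]
  After 'push -5': [-11, -11, 0, -5]
  After 'sub': [-11, -11, 5]
  After 'swap': [-11, 5, -11]
  After 'pop': [-11, 5]
Program B final stack: [-11, 5]
Same: no

Answer: no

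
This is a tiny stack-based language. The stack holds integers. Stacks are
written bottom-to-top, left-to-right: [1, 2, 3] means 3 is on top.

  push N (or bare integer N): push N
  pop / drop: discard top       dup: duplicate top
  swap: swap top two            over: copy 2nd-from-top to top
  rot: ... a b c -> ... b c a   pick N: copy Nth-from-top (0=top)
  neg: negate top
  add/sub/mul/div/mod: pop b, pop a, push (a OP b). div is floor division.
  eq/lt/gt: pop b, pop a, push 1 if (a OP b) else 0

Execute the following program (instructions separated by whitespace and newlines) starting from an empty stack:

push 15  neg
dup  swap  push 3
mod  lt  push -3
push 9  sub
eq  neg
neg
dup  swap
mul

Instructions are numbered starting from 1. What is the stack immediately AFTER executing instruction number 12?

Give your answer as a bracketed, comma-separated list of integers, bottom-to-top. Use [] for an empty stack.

Step 1 ('push 15'): [15]
Step 2 ('neg'): [-15]
Step 3 ('dup'): [-15, -15]
Step 4 ('swap'): [-15, -15]
Step 5 ('push 3'): [-15, -15, 3]
Step 6 ('mod'): [-15, 0]
Step 7 ('lt'): [1]
Step 8 ('push -3'): [1, -3]
Step 9 ('push 9'): [1, -3, 9]
Step 10 ('sub'): [1, -12]
Step 11 ('eq'): [0]
Step 12 ('neg'): [0]

Answer: [0]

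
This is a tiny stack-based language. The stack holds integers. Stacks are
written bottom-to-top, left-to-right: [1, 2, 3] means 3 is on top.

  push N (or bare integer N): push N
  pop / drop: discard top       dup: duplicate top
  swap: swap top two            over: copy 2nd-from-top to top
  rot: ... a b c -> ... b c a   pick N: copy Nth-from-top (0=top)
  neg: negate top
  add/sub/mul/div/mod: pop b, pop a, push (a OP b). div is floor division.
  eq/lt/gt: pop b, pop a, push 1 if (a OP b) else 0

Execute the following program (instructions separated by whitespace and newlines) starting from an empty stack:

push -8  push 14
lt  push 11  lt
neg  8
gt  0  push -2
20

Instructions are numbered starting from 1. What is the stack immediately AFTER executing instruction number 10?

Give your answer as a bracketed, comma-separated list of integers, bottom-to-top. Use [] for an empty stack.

Step 1 ('push -8'): [-8]
Step 2 ('push 14'): [-8, 14]
Step 3 ('lt'): [1]
Step 4 ('push 11'): [1, 11]
Step 5 ('lt'): [1]
Step 6 ('neg'): [-1]
Step 7 ('8'): [-1, 8]
Step 8 ('gt'): [0]
Step 9 ('0'): [0, 0]
Step 10 ('push -2'): [0, 0, -2]

Answer: [0, 0, -2]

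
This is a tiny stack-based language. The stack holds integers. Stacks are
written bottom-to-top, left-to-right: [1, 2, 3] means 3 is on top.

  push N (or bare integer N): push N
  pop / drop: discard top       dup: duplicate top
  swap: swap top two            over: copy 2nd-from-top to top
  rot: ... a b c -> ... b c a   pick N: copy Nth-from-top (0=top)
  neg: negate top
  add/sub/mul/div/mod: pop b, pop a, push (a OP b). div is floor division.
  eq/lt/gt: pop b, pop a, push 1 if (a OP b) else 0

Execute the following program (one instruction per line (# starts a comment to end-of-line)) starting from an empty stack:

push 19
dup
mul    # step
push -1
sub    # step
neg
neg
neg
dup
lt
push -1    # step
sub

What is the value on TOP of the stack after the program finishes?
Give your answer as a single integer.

After 'push 19': [19]
After 'dup': [19, 19]
After 'mul': [361]
After 'push -1': [361, -1]
After 'sub': [362]
After 'neg': [-362]
After 'neg': [362]
After 'neg': [-362]
After 'dup': [-362, -362]
After 'lt': [0]
After 'push -1': [0, -1]
After 'sub': [1]

Answer: 1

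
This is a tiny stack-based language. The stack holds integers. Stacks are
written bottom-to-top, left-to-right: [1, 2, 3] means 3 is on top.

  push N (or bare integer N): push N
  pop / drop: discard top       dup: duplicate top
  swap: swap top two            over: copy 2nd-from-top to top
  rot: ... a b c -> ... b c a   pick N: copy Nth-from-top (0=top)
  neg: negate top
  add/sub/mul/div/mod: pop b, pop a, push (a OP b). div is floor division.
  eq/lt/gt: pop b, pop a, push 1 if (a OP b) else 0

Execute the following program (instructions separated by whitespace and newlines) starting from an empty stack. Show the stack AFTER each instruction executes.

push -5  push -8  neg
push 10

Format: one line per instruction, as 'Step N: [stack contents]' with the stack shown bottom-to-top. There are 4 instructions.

Step 1: [-5]
Step 2: [-5, -8]
Step 3: [-5, 8]
Step 4: [-5, 8, 10]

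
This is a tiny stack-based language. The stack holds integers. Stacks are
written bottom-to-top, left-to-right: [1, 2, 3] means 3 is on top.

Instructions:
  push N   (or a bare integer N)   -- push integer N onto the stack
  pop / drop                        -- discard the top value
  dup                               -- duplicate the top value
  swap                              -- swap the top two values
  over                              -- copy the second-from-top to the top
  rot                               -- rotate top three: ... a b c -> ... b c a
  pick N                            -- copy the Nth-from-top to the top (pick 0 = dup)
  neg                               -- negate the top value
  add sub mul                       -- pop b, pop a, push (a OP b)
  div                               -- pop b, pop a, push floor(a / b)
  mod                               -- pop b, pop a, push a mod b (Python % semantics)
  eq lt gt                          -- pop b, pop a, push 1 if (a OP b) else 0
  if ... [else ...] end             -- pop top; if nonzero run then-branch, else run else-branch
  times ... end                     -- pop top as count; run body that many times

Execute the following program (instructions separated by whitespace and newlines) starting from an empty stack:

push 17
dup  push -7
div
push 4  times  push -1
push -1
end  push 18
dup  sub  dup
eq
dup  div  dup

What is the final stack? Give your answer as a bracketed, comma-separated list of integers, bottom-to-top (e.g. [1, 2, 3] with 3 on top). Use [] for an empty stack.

After 'push 17': [17]
After 'dup': [17, 17]
After 'push -7': [17, 17, -7]
After 'div': [17, -3]
After 'push 4': [17, -3, 4]
After 'times': [17, -3]
After 'push -1': [17, -3, -1]
After 'push -1': [17, -3, -1, -1]
After 'push -1': [17, -3, -1, -1, -1]
After 'push -1': [17, -3, -1, -1, -1, -1]
After 'push -1': [17, -3, -1, -1, -1, -1, -1]
After 'push -1': [17, -3, -1, -1, -1, -1, -1, -1]
After 'push -1': [17, -3, -1, -1, -1, -1, -1, -1, -1]
After 'push -1': [17, -3, -1, -1, -1, -1, -1, -1, -1, -1]
After 'push 18': [17, -3, -1, -1, -1, -1, -1, -1, -1, -1, 18]
After 'dup': [17, -3, -1, -1, -1, -1, -1, -1, -1, -1, 18, 18]
After 'sub': [17, -3, -1, -1, -1, -1, -1, -1, -1, -1, 0]
After 'dup': [17, -3, -1, -1, -1, -1, -1, -1, -1, -1, 0, 0]
After 'eq': [17, -3, -1, -1, -1, -1, -1, -1, -1, -1, 1]
After 'dup': [17, -3, -1, -1, -1, -1, -1, -1, -1, -1, 1, 1]
After 'div': [17, -3, -1, -1, -1, -1, -1, -1, -1, -1, 1]
After 'dup': [17, -3, -1, -1, -1, -1, -1, -1, -1, -1, 1, 1]

Answer: [17, -3, -1, -1, -1, -1, -1, -1, -1, -1, 1, 1]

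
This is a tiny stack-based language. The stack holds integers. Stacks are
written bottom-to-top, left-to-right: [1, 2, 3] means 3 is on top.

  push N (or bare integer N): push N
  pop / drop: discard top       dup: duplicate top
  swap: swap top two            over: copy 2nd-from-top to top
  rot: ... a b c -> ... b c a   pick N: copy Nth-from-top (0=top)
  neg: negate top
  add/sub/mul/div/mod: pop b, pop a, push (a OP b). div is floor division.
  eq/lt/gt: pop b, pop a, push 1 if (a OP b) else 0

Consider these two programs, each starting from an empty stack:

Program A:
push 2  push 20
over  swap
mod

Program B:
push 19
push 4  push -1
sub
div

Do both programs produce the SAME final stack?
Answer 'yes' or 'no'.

Answer: no

Derivation:
Program A trace:
  After 'push 2': [2]
  After 'push 20': [2, 20]
  After 'over': [2, 20, 2]
  After 'swap': [2, 2, 20]
  After 'mod': [2, 2]
Program A final stack: [2, 2]

Program B trace:
  After 'push 19': [19]
  After 'push 4': [19, 4]
  After 'push -1': [19, 4, -1]
  After 'sub': [19, 5]
  After 'div': [3]
Program B final stack: [3]
Same: no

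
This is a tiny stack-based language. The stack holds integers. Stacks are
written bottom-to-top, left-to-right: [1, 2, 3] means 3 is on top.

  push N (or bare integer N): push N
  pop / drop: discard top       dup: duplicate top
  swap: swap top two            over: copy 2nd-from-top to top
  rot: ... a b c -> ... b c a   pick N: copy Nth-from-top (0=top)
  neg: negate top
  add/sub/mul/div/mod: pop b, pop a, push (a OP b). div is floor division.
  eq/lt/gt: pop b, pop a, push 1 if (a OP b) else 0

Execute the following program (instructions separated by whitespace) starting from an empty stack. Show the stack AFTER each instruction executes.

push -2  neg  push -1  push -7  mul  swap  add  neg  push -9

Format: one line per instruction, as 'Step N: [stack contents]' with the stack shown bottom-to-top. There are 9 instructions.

Step 1: [-2]
Step 2: [2]
Step 3: [2, -1]
Step 4: [2, -1, -7]
Step 5: [2, 7]
Step 6: [7, 2]
Step 7: [9]
Step 8: [-9]
Step 9: [-9, -9]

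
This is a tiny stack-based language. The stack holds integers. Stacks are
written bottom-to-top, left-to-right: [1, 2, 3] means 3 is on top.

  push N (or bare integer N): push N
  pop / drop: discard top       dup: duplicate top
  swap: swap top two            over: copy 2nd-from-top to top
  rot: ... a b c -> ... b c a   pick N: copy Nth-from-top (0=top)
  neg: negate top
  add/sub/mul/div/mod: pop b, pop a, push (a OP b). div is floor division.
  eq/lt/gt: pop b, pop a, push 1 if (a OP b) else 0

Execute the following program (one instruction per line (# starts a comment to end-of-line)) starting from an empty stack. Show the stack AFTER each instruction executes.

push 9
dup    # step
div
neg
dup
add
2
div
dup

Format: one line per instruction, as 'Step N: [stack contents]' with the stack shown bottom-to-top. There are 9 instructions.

Step 1: [9]
Step 2: [9, 9]
Step 3: [1]
Step 4: [-1]
Step 5: [-1, -1]
Step 6: [-2]
Step 7: [-2, 2]
Step 8: [-1]
Step 9: [-1, -1]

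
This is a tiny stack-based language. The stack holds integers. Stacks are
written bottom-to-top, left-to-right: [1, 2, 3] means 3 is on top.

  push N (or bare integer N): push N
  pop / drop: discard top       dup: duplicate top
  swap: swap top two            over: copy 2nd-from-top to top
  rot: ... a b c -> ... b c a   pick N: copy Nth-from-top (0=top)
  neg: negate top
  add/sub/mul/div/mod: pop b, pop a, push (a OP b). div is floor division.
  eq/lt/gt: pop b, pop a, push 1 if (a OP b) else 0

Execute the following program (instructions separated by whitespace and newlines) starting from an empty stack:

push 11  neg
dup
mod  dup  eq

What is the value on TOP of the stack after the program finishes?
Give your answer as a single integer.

After 'push 11': [11]
After 'neg': [-11]
After 'dup': [-11, -11]
After 'mod': [0]
After 'dup': [0, 0]
After 'eq': [1]

Answer: 1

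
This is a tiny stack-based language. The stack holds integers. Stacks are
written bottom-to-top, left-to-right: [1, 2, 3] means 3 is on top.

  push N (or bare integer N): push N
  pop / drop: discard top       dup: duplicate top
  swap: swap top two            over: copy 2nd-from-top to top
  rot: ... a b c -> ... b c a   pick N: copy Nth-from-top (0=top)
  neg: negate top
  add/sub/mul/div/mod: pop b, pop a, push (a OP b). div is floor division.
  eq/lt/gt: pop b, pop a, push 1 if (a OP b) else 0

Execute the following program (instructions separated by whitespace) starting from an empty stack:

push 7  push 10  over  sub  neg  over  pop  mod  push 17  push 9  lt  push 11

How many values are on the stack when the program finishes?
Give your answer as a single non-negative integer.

Answer: 3

Derivation:
After 'push 7': stack = [7] (depth 1)
After 'push 10': stack = [7, 10] (depth 2)
After 'over': stack = [7, 10, 7] (depth 3)
After 'sub': stack = [7, 3] (depth 2)
After 'neg': stack = [7, -3] (depth 2)
After 'over': stack = [7, -3, 7] (depth 3)
After 'pop': stack = [7, -3] (depth 2)
After 'mod': stack = [-2] (depth 1)
After 'push 17': stack = [-2, 17] (depth 2)
After 'push 9': stack = [-2, 17, 9] (depth 3)
After 'lt': stack = [-2, 0] (depth 2)
After 'push 11': stack = [-2, 0, 11] (depth 3)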